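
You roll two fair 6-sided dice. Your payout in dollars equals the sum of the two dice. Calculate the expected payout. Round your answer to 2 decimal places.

Distribution of the sum of the two dice: 2 w.p. 1/36, 3 w.p. 1/18, 4 w.p. 1/12, 5 w.p. 1/9, 6 w.p. 5/36, 7 w.p. 1/6, …
E[payout] = (1/36)·2 + (1/18)·3 + (1/12)·4 + (1/9)·5 + (5/36)·6 + (1/6)·7 + (5/36)·8 + (1/9)·9 + (1/12)·10 + (1/18)·11 + (1/36)·12 = 7
≈ $7.00

$7.00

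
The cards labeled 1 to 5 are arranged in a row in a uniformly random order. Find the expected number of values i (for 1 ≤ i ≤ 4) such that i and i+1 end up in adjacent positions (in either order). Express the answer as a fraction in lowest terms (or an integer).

For each i ∈ {1,…,4}, let Xᵢ = 1 if i and i+1 are adjacent. P(Xᵢ=1) = 2·(5−1)!/5! = 2/5.
By linearity, E[ΣXᵢ] = (4)·(2/5) = 8/5.

8/5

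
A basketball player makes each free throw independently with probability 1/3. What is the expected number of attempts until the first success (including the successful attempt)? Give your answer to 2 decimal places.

For a geometric distribution, E[trials] = 1/p = 1/(1/3) = 3.
≈ 3.00

3.00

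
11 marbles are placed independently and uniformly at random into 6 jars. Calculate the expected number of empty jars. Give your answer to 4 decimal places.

0.8075

Let Xⱼ=1 if jar j is empty. P(Xⱼ=1) = ((6-1)/6)^11 = 48828125/362797056.
By linearity, E[#empty] = 6·48828125/362797056 = 48828125/60466176.
≈ 0.8075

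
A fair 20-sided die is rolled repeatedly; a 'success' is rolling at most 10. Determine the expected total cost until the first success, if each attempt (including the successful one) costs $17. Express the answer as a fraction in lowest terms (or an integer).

E[#attempts] = 1/p = 2; E[cost] = 17·2 = 34.

$34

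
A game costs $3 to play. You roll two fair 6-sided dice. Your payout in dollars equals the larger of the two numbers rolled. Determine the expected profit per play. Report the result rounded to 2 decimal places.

Distribution of the larger of the two numbers rolled: 1 w.p. 1/36, 2 w.p. 1/12, 3 w.p. 5/36, 4 w.p. 7/36, 5 w.p. 1/4, 6 w.p. 11/36
E[payout] = (1/36)·1 + (1/12)·2 + (5/36)·3 + (7/36)·4 + (1/4)·5 + (11/36)·6 = 161/36
Expected profit = 161/36 − 3 = 53/36 ≈ $1.47

$1.47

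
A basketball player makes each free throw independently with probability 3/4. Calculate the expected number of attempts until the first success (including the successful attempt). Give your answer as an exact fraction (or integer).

4/3

For a geometric distribution, E[trials] = 1/p = 1/(3/4) = 4/3.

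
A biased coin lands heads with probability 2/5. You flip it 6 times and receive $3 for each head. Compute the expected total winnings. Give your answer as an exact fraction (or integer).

36/5 dollars

E[#heads] = 6·2/5 = 12/5 (linearity over flips).
E[winnings] = 3·12/5 = 36/5.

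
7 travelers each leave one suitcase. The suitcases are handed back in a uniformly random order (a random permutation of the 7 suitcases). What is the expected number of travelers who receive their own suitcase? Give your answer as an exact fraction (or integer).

1

Let Xᵢ = 1 if person i gets their own suitcase. For each i, P(Xᵢ=1) = 1/7.
By linearity of expectation, E[X₁+…+X_7] = 7·(1/7) = 1.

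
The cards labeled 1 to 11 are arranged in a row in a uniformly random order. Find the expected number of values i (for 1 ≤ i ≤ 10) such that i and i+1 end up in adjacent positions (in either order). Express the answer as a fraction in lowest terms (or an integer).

20/11

For each i ∈ {1,…,10}, let Xᵢ = 1 if i and i+1 are adjacent. P(Xᵢ=1) = 2·(11−1)!/11! = 2/11.
By linearity, E[ΣXᵢ] = (10)·(2/11) = 20/11.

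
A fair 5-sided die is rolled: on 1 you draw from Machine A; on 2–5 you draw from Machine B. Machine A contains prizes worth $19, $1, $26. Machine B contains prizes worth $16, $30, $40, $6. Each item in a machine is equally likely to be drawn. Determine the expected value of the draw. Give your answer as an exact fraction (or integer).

E[X | Machine A] = (19 + 1 + 26)/3 = 46/3
E[X | Machine B] = (16 + 30 + 40 + 6)/4 = 23
E[X] = (1/5)·46/3 + (4/5)·23 = 322/15

322/15 dollars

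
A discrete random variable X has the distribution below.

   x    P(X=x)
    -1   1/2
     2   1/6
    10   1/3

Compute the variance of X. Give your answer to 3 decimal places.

24.472

E[X] = (1/2)·(-1) + (1/6)·2 + (1/3)·10 = 19/6
E[X²] = (1/2)·1 + (1/6)·4 + (1/3)·100 = 69/2
Var(X) = 69/2 − (19/6)² = 881/36 ≈ 24.472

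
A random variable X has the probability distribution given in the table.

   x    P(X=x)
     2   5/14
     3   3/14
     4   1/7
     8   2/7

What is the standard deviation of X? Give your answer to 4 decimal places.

E[X] = 59/14, E[X²] = 335/14
Var(X) = E[X²] − (E[X])² = 335/14 − 3481/196 = 1209/196
SD(X) = √(1209/196) ≈ 2.4836

2.4836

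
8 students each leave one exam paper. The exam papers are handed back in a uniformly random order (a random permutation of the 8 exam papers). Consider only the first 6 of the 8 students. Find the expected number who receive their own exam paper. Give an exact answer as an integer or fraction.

Let Xᵢ = 1 if person i gets their own exam paper. For each i, P(Xᵢ=1) = 1/8.
By linearity of expectation, E[X₁+…+X_6] = 6·(1/8) = 3/4.

3/4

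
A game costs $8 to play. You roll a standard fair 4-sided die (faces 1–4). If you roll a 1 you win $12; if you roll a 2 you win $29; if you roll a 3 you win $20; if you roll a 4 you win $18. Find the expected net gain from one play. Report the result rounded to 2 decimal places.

E[payout] = (1/4)·12 + (1/4)·18 + (1/4)·20 + (1/4)·29 = 79/4
Expected profit = 79/4 − 8 = 47/4 ≈ $11.75

$11.75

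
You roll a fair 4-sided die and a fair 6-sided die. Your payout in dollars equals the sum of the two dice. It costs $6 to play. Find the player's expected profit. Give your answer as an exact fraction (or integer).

$0

Distribution of the sum of the two dice: 2 w.p. 1/24, 3 w.p. 1/12, 4 w.p. 1/8, 5 w.p. 1/6, 6 w.p. 1/6, 7 w.p. 1/6, …
E[payout] = (1/24)·2 + (1/12)·3 + (1/8)·4 + (1/6)·5 + (1/6)·6 + (1/6)·7 + (1/8)·8 + (1/12)·9 + (1/24)·10 = 6
Expected profit = 6 − 6 = 0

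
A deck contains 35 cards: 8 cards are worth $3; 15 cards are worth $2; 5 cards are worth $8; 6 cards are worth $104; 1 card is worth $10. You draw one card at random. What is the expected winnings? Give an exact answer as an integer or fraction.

E[payout] = (8/35)·3 + (15/35)·2 + (5/35)·8 + (6/35)·104 + (1/35)·10 = 104/5

104/5 dollars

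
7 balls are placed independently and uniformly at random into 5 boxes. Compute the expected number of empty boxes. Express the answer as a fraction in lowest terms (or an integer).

16384/15625

Let Xⱼ=1 if box j is empty. P(Xⱼ=1) = ((5-1)/5)^7 = 16384/78125.
By linearity, E[#empty] = 5·16384/78125 = 16384/15625.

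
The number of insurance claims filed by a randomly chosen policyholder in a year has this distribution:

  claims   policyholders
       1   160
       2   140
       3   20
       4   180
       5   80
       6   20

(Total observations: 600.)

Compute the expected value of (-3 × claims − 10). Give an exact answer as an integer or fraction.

Total = 600, so P(claims=1) = 160/600, etc.
E[-3x-10] = (4/15)·(-13) + (7/30)·(-16) + (1/30)·(-19) + (3/10)·(-22) + (2/15)·(-25) + (1/30)·(-28)
     = -187/10

-187/10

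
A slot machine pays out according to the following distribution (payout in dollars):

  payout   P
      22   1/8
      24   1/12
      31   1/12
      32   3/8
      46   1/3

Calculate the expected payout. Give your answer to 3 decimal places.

E[X] = (1/8)·22 + (1/12)·24 + (1/12)·31 + (3/8)·32 + (1/3)·46
     = 104/3 ≈ 34.667

$34.667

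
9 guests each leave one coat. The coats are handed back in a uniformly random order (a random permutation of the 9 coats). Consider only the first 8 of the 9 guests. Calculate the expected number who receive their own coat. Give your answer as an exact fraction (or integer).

Let Xᵢ = 1 if person i gets their own coat. For each i, P(Xᵢ=1) = 1/9.
By linearity of expectation, E[X₁+…+X_8] = 8·(1/9) = 8/9.

8/9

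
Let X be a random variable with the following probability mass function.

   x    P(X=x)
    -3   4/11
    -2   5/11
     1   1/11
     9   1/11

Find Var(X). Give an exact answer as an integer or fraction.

E[X] = (4/11)·(-3) + (5/11)·(-2) + (1/11)·1 + (1/11)·9 = -12/11
E[X²] = (4/11)·9 + (5/11)·4 + (1/11)·1 + (1/11)·81 = 138/11
Var(X) = 138/11 − (-12/11)² = 1374/121

1374/121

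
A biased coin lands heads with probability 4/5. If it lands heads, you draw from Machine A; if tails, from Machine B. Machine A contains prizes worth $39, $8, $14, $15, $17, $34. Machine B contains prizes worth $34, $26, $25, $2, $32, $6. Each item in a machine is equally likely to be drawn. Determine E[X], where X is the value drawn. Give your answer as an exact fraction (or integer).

E[X | Machine A] = (39 + 8 + 14 + 15 + 17 + 34)/6 = 127/6
E[X | Machine B] = (34 + 26 + 25 + 2 + 32 + 6)/6 = 125/6
E[X] = (4/5)·127/6 + (1/5)·125/6 = 211/10

211/10 dollars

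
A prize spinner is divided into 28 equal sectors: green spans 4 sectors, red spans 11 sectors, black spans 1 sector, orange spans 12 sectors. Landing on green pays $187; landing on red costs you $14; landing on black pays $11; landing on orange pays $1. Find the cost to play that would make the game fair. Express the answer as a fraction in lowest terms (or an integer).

E[payout] = (4/28)·187 + (11/28)·(-14) + (1/28)·11 + (12/28)·1 = 617/28
Fair fee = E[payout] = 617/28

617/28 dollars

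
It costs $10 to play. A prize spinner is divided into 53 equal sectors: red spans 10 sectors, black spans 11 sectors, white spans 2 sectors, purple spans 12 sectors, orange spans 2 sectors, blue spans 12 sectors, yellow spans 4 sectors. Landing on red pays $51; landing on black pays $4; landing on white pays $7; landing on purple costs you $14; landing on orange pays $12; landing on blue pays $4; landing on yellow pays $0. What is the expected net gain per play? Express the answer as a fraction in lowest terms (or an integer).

-58/53 dollars

E[payout] = (10/53)·51 + (11/53)·4 + (2/53)·7 + (12/53)·(-14) + (2/53)·12 + (12/53)·4 + (4/53)·0 = 472/53
Expected profit = 472/53 − 10 = -58/53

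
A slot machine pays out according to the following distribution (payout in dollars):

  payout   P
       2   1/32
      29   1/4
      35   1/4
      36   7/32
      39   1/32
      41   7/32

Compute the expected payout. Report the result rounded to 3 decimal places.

$34.125

E[X] = (1/32)·2 + (1/4)·29 + (1/4)·35 + (7/32)·36 + (1/32)·39 + (7/32)·41
     = 273/8 ≈ 34.125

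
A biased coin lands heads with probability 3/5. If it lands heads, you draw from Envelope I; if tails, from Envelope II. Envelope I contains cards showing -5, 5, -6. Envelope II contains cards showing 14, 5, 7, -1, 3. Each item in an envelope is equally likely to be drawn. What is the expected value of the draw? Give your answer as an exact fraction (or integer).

26/25

E[X | Envelope I] = (-5 + 5 − 6)/3 = -2
E[X | Envelope II] = (14 + 5 + 7 − 1 + 3)/5 = 28/5
E[X] = (3/5)·(-2) + (2/5)·28/5 = 26/25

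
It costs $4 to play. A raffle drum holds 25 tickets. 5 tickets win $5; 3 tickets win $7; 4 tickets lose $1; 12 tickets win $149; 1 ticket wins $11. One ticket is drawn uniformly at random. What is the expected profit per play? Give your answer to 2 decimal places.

E[payout] = (5/25)·5 + (3/25)·7 + (4/25)·(-1) + (12/25)·149 + (1/25)·11 = 1841/25
Expected profit = 1841/25 − 4 = 1741/25 ≈ $69.64

$69.64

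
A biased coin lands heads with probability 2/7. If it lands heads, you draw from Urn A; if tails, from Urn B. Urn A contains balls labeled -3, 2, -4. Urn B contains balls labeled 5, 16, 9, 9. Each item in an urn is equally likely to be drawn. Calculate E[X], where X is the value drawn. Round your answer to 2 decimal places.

E[X | Urn A] = (-3 + 2 − 4)/3 = -5/3
E[X | Urn B] = (5 + 16 + 9 + 9)/4 = 39/4
E[X] = (2/7)·(-5/3) + (5/7)·39/4 = 545/84 ≈ 6.49

6.49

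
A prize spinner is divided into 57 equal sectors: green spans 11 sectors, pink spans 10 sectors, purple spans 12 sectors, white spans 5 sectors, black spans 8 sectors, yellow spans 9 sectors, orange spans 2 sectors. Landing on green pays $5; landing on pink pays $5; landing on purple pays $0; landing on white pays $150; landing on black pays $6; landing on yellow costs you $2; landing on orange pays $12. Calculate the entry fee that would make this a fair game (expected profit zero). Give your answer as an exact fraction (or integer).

E[payout] = (11/57)·5 + (10/57)·5 + (12/57)·0 + (5/57)·150 + (8/57)·6 + (9/57)·(-2) + (2/57)·12 = 303/19
Fair fee = E[payout] = 303/19

303/19 dollars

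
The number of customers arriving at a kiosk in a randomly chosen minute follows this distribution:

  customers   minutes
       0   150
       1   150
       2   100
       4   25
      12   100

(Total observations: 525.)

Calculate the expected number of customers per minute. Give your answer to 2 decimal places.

Total = 525, so P(customers=0) = 150/525, etc.
E[X] = (2/7)·0 + (2/7)·1 + (4/21)·2 + (1/21)·4 + (4/21)·12
     = 22/7 ≈ 3.14

3.14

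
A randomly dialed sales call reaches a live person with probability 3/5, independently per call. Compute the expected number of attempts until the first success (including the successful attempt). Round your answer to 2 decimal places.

1.67

For a geometric distribution, E[trials] = 1/p = 1/(3/5) = 5/3.
≈ 1.67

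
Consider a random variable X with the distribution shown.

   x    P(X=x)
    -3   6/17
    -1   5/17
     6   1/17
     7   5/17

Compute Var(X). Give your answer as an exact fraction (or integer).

5456/289

E[X] = (6/17)·(-3) + (5/17)·(-1) + (1/17)·6 + (5/17)·7 = 18/17
E[X²] = (6/17)·9 + (5/17)·1 + (1/17)·36 + (5/17)·49 = 20
Var(X) = 20 − (18/17)² = 5456/289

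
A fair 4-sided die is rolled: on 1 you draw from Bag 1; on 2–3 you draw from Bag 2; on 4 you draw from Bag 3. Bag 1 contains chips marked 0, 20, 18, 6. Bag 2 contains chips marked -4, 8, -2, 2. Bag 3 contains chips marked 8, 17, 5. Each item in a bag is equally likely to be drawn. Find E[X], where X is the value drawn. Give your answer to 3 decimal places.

5.750

E[X | Bag 1] = (0 + 20 + 18 + 6)/4 = 11
E[X | Bag 2] = (-4 + 8 − 2 + 2)/4 = 1
E[X | Bag 3] = (8 + 17 + 5)/3 = 10
E[X] = (1/4)·11 + (1/2)·1 + (1/4)·10 = 23/4 ≈ 5.750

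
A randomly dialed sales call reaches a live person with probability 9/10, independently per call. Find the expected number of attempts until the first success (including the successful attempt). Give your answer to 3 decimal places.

1.111

For a geometric distribution, E[trials] = 1/p = 1/(9/10) = 10/9.
≈ 1.111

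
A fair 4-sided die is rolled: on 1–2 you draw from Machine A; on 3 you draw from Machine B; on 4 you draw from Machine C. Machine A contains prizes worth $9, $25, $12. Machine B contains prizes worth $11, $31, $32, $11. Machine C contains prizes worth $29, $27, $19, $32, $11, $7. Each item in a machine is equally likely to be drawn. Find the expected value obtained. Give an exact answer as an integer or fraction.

E[X | Machine A] = (9 + 25 + 12)/3 = 46/3
E[X | Machine B] = (11 + 31 + 32 + 11)/4 = 85/4
E[X | Machine C] = (29 + 27 + 19 + 32 + 11 + 7)/6 = 125/6
E[X] = (1/2)·46/3 + (1/4)·85/4 + (1/4)·125/6 = 291/16

291/16 dollars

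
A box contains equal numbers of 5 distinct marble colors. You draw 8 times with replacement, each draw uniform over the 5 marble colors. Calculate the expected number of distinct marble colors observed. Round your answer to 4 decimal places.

Let Xⱼ=1 if type j appears at least once. P(Xⱼ=1) = 1 − ((5−1)/5)^8 = 325089/390625.
E[#distinct] = 5·325089/390625 = 325089/78125.
≈ 4.1611

4.1611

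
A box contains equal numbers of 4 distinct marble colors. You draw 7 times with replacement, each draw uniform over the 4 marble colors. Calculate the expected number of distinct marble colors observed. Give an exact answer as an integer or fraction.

14197/4096

Let Xⱼ=1 if type j appears at least once. P(Xⱼ=1) = 1 − ((4−1)/4)^7 = 14197/16384.
E[#distinct] = 4·14197/16384 = 14197/4096.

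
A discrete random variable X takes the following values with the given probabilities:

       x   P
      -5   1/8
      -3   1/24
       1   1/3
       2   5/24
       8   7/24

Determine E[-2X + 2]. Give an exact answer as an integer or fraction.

E[-2x+2] = (1/8)·12 + (1/24)·8 + (1/3)·0 + (5/24)·(-2) + (7/24)·(-14)
     = -8/3

-8/3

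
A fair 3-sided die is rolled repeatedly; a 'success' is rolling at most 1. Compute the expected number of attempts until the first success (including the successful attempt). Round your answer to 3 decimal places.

3.000

For a geometric distribution, E[trials] = 1/p = 1/(1/3) = 3.
≈ 3.000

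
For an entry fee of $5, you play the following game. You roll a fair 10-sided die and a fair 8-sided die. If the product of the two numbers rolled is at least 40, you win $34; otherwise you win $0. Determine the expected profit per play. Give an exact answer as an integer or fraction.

123/40 dollars

E[payout] = (61/80)·0 + (19/80)·34 = 323/40
Expected profit = 323/40 − 5 = 123/40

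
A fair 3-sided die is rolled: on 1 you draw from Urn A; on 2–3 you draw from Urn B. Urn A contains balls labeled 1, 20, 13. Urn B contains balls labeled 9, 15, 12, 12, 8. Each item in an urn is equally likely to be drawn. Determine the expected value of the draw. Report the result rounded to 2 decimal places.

E[X | Urn A] = (1 + 20 + 13)/3 = 34/3
E[X | Urn B] = (9 + 15 + 12 + 12 + 8)/5 = 56/5
E[X] = (1/3)·34/3 + (2/3)·56/5 = 506/45 ≈ 11.24

11.24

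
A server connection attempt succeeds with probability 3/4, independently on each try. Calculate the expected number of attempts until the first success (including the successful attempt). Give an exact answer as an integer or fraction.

4/3

For a geometric distribution, E[trials] = 1/p = 1/(3/4) = 4/3.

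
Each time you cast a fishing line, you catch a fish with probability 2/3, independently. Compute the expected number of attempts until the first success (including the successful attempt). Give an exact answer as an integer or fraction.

For a geometric distribution, E[trials] = 1/p = 1/(2/3) = 3/2.

3/2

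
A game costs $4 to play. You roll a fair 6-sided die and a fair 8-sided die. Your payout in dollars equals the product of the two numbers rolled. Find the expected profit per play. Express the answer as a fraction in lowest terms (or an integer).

47/4 dollars

Distribution of the product of the two numbers rolled: 1 w.p. 1/48, 2 w.p. 1/24, 3 w.p. 1/24, 4 w.p. 1/16, 5 w.p. 1/24, 6 w.p. 1/12, …
E[payout] = (1/48)·1 + (1/24)·2 + (1/24)·3 + (1/16)·4 + (1/24)·5 + (1/12)·6 + (1/48)·7 + (1/16)·8 + (1/48)·9 + (1/24)·10 + (1/12)·12 + (1/48)·14 + (1/24)·15 + (1/24)·16 + (1/24)·18 + (1/24)·20 + (1/48)·21 + (1/16)·24 + (1/48)·25 + (1/48)·28 + (1/24)·30 + (1/48)·32 + (1/48)·35 + (1/48)·36 + (1/48)·40 + (1/48)·42 + (1/48)·48 = 63/4
Expected profit = 63/4 − 4 = 47/4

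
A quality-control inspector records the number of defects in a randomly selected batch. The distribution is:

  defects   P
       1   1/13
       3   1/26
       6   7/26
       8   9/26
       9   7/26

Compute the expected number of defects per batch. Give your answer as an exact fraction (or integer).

E[X] = (1/13)·1 + (1/26)·3 + (7/26)·6 + (9/26)·8 + (7/26)·9
     = 7

7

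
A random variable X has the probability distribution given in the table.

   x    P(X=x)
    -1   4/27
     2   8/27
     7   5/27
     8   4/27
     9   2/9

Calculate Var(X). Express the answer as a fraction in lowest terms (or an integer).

E[X] = (4/27)·(-1) + (8/27)·2 + (5/27)·7 + (4/27)·8 + (2/9)·9 = 133/27
E[X²] = (4/27)·1 + (8/27)·4 + (5/27)·49 + (4/27)·64 + (2/9)·81 = 341/9
Var(X) = 341/9 − (133/27)² = 9932/729

9932/729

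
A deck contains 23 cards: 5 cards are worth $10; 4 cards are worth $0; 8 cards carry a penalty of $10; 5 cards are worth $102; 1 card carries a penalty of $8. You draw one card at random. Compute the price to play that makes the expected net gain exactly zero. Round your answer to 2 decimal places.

$20.52

E[payout] = (5/23)·10 + (4/23)·0 + (8/23)·(-10) + (5/23)·102 + (1/23)·(-8) = 472/23
Fair fee = E[payout] = 472/23 ≈ $20.52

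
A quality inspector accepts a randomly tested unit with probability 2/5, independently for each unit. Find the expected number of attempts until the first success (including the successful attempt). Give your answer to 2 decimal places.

For a geometric distribution, E[trials] = 1/p = 1/(2/5) = 5/2.
≈ 2.50

2.50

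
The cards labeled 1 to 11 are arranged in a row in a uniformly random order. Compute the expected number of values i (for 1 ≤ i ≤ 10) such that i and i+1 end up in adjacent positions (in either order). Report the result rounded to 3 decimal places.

For each i ∈ {1,…,10}, let Xᵢ = 1 if i and i+1 are adjacent. P(Xᵢ=1) = 2·(11−1)!/11! = 2/11.
By linearity, E[ΣXᵢ] = (10)·(2/11) = 20/11.
≈ 1.818

1.818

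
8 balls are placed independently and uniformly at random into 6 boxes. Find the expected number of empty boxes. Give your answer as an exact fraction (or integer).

Let Xⱼ=1 if box j is empty. P(Xⱼ=1) = ((6-1)/6)^8 = 390625/1679616.
By linearity, E[#empty] = 6·390625/1679616 = 390625/279936.

390625/279936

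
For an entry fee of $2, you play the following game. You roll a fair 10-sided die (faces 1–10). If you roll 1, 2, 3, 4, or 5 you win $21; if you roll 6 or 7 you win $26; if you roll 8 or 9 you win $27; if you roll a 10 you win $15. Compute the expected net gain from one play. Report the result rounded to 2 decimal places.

$20.60

E[payout] = (1/10)·15 + (1/2)·21 + (1/5)·26 + (1/5)·27 = 113/5
Expected profit = 113/5 − 2 = 103/5 ≈ $20.60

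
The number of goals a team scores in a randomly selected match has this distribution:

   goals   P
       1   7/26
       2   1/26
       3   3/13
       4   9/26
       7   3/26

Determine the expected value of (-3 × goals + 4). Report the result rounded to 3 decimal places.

E[-3x+4] = (7/26)·1 + (1/26)·(-2) + (3/13)·(-5) + (9/26)·(-8) + (3/26)·(-17)
     = -74/13 ≈ -5.692

-5.692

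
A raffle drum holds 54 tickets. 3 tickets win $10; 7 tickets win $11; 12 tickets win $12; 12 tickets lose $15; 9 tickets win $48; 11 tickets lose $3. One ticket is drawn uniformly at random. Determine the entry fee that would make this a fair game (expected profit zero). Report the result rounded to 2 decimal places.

$8.70

E[payout] = (3/54)·10 + (7/54)·11 + (12/54)·12 + (12/54)·(-15) + (9/54)·48 + (11/54)·(-3) = 235/27
Fair fee = E[payout] = 235/27 ≈ $8.70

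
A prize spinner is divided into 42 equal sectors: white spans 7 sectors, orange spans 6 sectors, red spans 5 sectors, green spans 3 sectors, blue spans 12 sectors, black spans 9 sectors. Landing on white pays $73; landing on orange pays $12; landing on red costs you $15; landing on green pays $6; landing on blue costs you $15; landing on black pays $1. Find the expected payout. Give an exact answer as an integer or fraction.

355/42 dollars

E[payout] = (7/42)·73 + (6/42)·12 + (5/42)·(-15) + (3/42)·6 + (12/42)·(-15) + (9/42)·1 = 355/42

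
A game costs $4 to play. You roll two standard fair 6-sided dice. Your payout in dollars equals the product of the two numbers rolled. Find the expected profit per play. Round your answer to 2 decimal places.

Distribution of the product of the two numbers rolled: 1 w.p. 1/36, 2 w.p. 1/18, 3 w.p. 1/18, 4 w.p. 1/12, 5 w.p. 1/18, 6 w.p. 1/9, …
E[payout] = (1/36)·1 + (1/18)·2 + (1/18)·3 + (1/12)·4 + (1/18)·5 + (1/9)·6 + (1/18)·8 + (1/36)·9 + (1/18)·10 + (1/9)·12 + (1/18)·15 + (1/36)·16 + (1/18)·18 + (1/18)·20 + (1/18)·24 + (1/36)·25 + (1/18)·30 + (1/36)·36 = 49/4
Expected profit = 49/4 − 4 = 33/4 ≈ $8.25

$8.25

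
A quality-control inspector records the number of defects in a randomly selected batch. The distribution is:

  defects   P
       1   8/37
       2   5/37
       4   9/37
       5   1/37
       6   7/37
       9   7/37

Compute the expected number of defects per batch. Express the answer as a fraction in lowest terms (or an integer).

164/37

E[X] = (8/37)·1 + (5/37)·2 + (9/37)·4 + (1/37)·5 + (7/37)·6 + (7/37)·9
     = 164/37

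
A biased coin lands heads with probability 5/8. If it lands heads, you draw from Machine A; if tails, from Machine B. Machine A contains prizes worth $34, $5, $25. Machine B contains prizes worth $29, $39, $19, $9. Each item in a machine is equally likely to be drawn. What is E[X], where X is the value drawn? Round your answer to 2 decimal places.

E[X | Machine A] = (34 + 5 + 25)/3 = 64/3
E[X | Machine B] = (29 + 39 + 19 + 9)/4 = 24
E[X] = (5/8)·64/3 + (3/8)·24 = 67/3 ≈ 22.33

$22.33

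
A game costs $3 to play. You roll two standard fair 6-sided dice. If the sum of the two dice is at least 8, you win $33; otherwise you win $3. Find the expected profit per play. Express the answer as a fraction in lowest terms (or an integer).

E[payout] = (7/12)·3 + (5/12)·33 = 31/2
Expected profit = 31/2 − 3 = 25/2

25/2 dollars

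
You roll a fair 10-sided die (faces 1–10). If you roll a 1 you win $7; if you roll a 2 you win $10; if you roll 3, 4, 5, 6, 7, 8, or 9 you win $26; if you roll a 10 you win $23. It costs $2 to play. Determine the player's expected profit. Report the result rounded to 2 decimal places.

E[payout] = (1/10)·7 + (1/10)·10 + (1/10)·23 + (7/10)·26 = 111/5
Expected profit = 111/5 − 2 = 101/5 ≈ $20.20

$20.20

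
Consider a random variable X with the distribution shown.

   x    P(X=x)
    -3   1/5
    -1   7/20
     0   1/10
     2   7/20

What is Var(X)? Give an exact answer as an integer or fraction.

279/80

E[X] = (1/5)·(-3) + (7/20)·(-1) + (1/10)·0 + (7/20)·2 = -1/4
E[X²] = (1/5)·9 + (7/20)·1 + (1/10)·0 + (7/20)·4 = 71/20
Var(X) = 71/20 − (-1/4)² = 279/80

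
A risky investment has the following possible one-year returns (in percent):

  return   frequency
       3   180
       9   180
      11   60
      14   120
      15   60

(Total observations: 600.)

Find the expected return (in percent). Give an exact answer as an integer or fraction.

9

Total = 600, so P(return=3) = 180/600, etc.
E[X] = (3/10)·3 + (3/10)·9 + (1/10)·11 + (1/5)·14 + (1/10)·15
     = 9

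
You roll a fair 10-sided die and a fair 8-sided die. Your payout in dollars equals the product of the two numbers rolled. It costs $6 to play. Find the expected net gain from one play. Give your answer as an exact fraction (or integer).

Distribution of the product of the two numbers rolled: 1 w.p. 1/80, 2 w.p. 1/40, 3 w.p. 1/40, 4 w.p. 3/80, 5 w.p. 1/40, 6 w.p. 1/20, …
E[payout] = (1/80)·1 + (1/40)·2 + (1/40)·3 + (3/80)·4 + (1/40)·5 + (1/20)·6 + (1/40)·7 + (1/20)·8 + (1/40)·9 + (3/80)·10 + (1/20)·12 + (1/40)·14 + (1/40)·15 + (3/80)·16 + (3/80)·18 + (3/80)·20 + (1/40)·21 + (1/20)·24 + (1/80)·25 + (1/80)·27 + (1/40)·28 + (3/80)·30 + (1/40)·32 + (1/40)·35 + (1/40)·36 + (3/80)·40 + (1/40)·42 + (1/80)·45 + (1/40)·48 + (1/80)·49 + (1/80)·50 + (1/80)·54 + (1/40)·56 + (1/80)·60 + (1/80)·63 + (1/80)·64 + (1/80)·70 + (1/80)·72 + (1/80)·80 = 99/4
Expected profit = 99/4 − 6 = 75/4

75/4 dollars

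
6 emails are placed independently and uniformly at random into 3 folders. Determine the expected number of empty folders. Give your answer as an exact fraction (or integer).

64/243

Let Xⱼ=1 if folder j is empty. P(Xⱼ=1) = ((3-1)/3)^6 = 64/729.
By linearity, E[#empty] = 3·64/729 = 64/243.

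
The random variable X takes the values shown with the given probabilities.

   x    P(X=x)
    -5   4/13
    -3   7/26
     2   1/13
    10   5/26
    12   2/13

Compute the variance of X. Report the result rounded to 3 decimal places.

E[X] = (4/13)·(-5) + (7/26)·(-3) + (1/13)·2 + (5/26)·10 + (2/13)·12 = 41/26
E[X²] = (4/13)·25 + (7/26)·9 + (1/13)·4 + (5/26)·100 + (2/13)·144 = 1347/26
Var(X) = 1347/26 − (41/26)² = 33341/676 ≈ 49.321

49.321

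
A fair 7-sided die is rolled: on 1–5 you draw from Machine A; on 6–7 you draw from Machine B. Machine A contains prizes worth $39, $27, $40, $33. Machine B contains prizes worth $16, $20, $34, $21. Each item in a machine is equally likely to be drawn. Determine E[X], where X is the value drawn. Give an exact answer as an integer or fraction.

E[X | Machine A] = (39 + 27 + 40 + 33)/4 = 139/4
E[X | Machine B] = (16 + 20 + 34 + 21)/4 = 91/4
E[X] = (5/7)·139/4 + (2/7)·91/4 = 877/28

877/28 dollars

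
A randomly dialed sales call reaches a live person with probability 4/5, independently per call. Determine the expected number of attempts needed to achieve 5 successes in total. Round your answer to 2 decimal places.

By linearity (sum of 5 independent geometric waits), E[trials] = 5/p = 5/(4/5) = 25/4.
≈ 6.25

6.25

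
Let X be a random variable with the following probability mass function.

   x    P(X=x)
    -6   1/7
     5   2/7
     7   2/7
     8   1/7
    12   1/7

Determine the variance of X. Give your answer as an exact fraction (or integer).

E[X] = (1/7)·(-6) + (2/7)·5 + (2/7)·7 + (1/7)·8 + (1/7)·12 = 38/7
E[X²] = (1/7)·36 + (2/7)·25 + (2/7)·49 + (1/7)·64 + (1/7)·144 = 56
Var(X) = 56 − (38/7)² = 1300/49

1300/49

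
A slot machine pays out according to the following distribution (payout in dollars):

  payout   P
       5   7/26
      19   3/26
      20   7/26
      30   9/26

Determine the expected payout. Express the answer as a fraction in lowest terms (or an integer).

E[X] = (7/26)·5 + (3/26)·19 + (7/26)·20 + (9/26)·30
     = 251/13

251/13 dollars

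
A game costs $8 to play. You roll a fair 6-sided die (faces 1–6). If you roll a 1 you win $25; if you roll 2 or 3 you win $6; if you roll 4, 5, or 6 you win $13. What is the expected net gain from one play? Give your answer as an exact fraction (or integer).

E[payout] = (1/3)·6 + (1/2)·13 + (1/6)·25 = 38/3
Expected profit = 38/3 − 8 = 14/3

14/3 dollars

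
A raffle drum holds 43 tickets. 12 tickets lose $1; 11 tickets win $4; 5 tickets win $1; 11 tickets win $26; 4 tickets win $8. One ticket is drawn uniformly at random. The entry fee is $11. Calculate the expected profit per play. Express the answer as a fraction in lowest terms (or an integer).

-118/43 dollars

E[payout] = (12/43)·(-1) + (11/43)·4 + (5/43)·1 + (11/43)·26 + (4/43)·8 = 355/43
Expected profit = 355/43 − 11 = -118/43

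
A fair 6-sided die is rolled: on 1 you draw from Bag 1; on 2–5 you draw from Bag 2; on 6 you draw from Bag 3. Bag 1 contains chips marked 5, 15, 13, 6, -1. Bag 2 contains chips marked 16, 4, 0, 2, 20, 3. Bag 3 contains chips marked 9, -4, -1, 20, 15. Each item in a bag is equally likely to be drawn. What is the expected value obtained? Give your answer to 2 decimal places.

7.57

E[X | Bag 1] = (5 + 15 + 13 + 6 − 1)/5 = 38/5
E[X | Bag 2] = (16 + 4 + 0 + 2 + 20 + 3)/6 = 15/2
E[X | Bag 3] = (9 − 4 − 1 + 20 + 15)/5 = 39/5
E[X] = (1/6)·38/5 + (2/3)·15/2 + (1/6)·39/5 = 227/30 ≈ 7.57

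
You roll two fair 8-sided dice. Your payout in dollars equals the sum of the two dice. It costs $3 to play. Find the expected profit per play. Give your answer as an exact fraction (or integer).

$6

Distribution of the sum of the two dice: 2 w.p. 1/64, 3 w.p. 1/32, 4 w.p. 3/64, 5 w.p. 1/16, 6 w.p. 5/64, 7 w.p. 3/32, …
E[payout] = (1/64)·2 + (1/32)·3 + (3/64)·4 + (1/16)·5 + (5/64)·6 + (3/32)·7 + (7/64)·8 + (1/8)·9 + (7/64)·10 + (3/32)·11 + (5/64)·12 + (1/16)·13 + (3/64)·14 + (1/32)·15 + (1/64)·16 = 9
Expected profit = 9 − 3 = 6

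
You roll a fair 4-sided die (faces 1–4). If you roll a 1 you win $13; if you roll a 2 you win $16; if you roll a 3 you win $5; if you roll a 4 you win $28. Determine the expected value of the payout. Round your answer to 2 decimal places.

E[payout] = (1/4)·5 + (1/4)·13 + (1/4)·16 + (1/4)·28 = 31/2
≈ $15.50

$15.50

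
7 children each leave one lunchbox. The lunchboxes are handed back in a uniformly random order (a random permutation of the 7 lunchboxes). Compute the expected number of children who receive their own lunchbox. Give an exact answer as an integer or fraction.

Let Xᵢ = 1 if person i gets their own lunchbox. For each i, P(Xᵢ=1) = 1/7.
By linearity of expectation, E[X₁+…+X_7] = 7·(1/7) = 1.

1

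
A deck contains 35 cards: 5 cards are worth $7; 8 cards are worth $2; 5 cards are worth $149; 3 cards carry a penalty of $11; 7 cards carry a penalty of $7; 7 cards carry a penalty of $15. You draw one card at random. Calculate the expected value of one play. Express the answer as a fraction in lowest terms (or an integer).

E[payout] = (5/35)·7 + (8/35)·2 + (5/35)·149 + (3/35)·(-11) + (7/35)·(-7) + (7/35)·(-15) = 87/5

87/5 dollars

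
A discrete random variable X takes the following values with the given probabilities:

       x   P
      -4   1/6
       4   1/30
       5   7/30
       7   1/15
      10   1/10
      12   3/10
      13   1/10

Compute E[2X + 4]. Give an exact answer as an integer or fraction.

18

E[2x+4] = (1/6)·(-4) + (1/30)·12 + (7/30)·14 + (1/15)·18 + (1/10)·24 + (3/10)·28 + (1/10)·30
     = 18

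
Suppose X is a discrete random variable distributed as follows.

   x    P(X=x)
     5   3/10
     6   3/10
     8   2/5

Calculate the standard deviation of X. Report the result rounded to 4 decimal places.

E[X] = 13/2, E[X²] = 439/10
Var(X) = E[X²] − (E[X])² = 439/10 − 169/4 = 33/20
SD(X) = √(33/20) ≈ 1.2845

1.2845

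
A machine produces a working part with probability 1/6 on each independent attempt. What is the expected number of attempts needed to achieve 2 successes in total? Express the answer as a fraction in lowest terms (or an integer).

By linearity (sum of 2 independent geometric waits), E[trials] = 2/p = 2/(1/6) = 12.

12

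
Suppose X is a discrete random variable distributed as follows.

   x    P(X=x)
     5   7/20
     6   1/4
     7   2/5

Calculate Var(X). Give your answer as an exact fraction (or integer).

299/400

E[X] = (7/20)·5 + (1/4)·6 + (2/5)·7 = 121/20
E[X²] = (7/20)·25 + (1/4)·36 + (2/5)·49 = 747/20
Var(X) = 747/20 − (121/20)² = 299/400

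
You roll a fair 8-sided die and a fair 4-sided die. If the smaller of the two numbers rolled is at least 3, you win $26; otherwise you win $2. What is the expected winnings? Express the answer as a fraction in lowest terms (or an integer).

$11

E[payout] = (5/8)·2 + (3/8)·26 = 11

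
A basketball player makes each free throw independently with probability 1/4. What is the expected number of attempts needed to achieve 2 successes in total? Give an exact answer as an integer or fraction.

By linearity (sum of 2 independent geometric waits), E[trials] = 2/p = 2/(1/4) = 8.

8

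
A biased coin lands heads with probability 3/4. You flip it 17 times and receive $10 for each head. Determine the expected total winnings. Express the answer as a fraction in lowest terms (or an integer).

255/2 dollars

E[#heads] = 17·3/4 = 51/4 (linearity over flips).
E[winnings] = 10·51/4 = 255/2.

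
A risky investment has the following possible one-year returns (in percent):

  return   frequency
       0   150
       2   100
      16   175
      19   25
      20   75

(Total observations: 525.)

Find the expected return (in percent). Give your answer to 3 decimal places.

Total = 525, so P(return=0) = 150/525, etc.
E[X] = (2/7)·0 + (4/21)·2 + (1/3)·16 + (1/21)·19 + (1/7)·20
     = 199/21 ≈ 9.476

9.476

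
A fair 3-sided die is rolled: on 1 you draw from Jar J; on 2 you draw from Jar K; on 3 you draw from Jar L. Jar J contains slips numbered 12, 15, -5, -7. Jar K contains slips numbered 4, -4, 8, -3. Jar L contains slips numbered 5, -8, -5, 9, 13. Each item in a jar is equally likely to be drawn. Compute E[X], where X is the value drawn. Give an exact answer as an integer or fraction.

13/5

E[X | Jar J] = (12 + 15 − 5 − 7)/4 = 15/4
E[X | Jar K] = (4 − 4 + 8 − 3)/4 = 5/4
E[X | Jar L] = (5 − 8 − 5 + 9 + 13)/5 = 14/5
E[X] = (1/3)·15/4 + (1/3)·5/4 + (1/3)·14/5 = 13/5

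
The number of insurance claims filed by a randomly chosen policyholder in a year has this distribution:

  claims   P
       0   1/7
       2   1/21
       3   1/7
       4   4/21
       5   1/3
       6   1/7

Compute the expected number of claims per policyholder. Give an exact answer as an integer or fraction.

E[X] = (1/7)·0 + (1/21)·2 + (1/7)·3 + (4/21)·4 + (1/3)·5 + (1/7)·6
     = 80/21

80/21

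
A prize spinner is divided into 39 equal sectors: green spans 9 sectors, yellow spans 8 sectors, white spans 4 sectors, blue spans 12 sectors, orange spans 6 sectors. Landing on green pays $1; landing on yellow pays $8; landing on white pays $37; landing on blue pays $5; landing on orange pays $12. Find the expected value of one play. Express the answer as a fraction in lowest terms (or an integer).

E[payout] = (9/39)·1 + (8/39)·8 + (4/39)·37 + (12/39)·5 + (6/39)·12 = 353/39

353/39 dollars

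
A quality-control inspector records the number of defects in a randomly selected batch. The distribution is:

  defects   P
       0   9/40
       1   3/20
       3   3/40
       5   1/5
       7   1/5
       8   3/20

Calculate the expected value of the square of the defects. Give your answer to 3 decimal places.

E[X²] = (9/40)·0 + (3/20)·1 + (3/40)·9 + (1/5)·25 + (1/5)·49 + (3/20)·64
     = 1009/40 ≈ 25.225

25.225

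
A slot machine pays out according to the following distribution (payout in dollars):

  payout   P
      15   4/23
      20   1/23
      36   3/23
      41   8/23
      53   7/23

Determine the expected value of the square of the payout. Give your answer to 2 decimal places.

1665.17

E[X²] = (4/23)·225 + (1/23)·400 + (3/23)·1296 + (8/23)·1681 + (7/23)·2809
     = 38299/23 ≈ 1665.17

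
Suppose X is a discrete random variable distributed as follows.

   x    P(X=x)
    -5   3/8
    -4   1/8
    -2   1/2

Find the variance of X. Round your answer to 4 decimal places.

1.9844

E[X] = (3/8)·(-5) + (1/8)·(-4) + (1/2)·(-2) = -27/8
E[X²] = (3/8)·25 + (1/8)·16 + (1/2)·4 = 107/8
Var(X) = 107/8 − (-27/8)² = 127/64 ≈ 1.9844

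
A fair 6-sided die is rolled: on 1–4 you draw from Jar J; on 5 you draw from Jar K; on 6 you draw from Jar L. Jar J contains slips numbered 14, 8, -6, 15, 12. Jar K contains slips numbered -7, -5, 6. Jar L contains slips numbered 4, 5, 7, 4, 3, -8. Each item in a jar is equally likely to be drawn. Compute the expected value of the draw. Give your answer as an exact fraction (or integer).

E[X | Jar J] = (14 + 8 − 6 + 15 + 12)/5 = 43/5
E[X | Jar K] = (-7 − 5 + 6)/3 = -2
E[X | Jar L] = (4 + 5 + 7 + 4 + 3 − 8)/6 = 5/2
E[X] = (2/3)·43/5 + (1/6)·(-2) + (1/6)·5/2 = 349/60

349/60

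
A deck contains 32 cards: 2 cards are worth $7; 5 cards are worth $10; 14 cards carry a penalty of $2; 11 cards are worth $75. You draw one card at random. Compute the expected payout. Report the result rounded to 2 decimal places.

$26.91

E[payout] = (2/32)·7 + (5/32)·10 + (14/32)·(-2) + (11/32)·75 = 861/32
≈ $26.91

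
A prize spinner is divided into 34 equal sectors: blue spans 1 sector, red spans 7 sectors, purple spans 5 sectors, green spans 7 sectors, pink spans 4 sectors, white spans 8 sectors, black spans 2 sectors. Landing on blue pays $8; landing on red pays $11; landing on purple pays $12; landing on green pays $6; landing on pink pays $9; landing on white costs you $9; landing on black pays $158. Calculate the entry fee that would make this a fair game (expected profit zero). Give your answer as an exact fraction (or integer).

E[payout] = (1/34)·8 + (7/34)·11 + (5/34)·12 + (7/34)·6 + (4/34)·9 + (8/34)·(-9) + (2/34)·158 = 467/34
Fair fee = E[payout] = 467/34

467/34 dollars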